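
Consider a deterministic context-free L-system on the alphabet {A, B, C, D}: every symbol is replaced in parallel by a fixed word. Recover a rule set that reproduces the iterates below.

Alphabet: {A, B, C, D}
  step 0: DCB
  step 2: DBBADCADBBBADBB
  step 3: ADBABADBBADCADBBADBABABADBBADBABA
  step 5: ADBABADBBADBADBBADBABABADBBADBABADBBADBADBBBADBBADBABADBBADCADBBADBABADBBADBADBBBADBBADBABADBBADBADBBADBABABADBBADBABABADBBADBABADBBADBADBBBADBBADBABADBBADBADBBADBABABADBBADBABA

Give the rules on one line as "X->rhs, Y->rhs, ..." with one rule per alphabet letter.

A->DBB, B->BA, C->CA, D->AD

  step 2 ⇒ step 3: DBBADCADBBBADBB ⇒ AD·BA·BA·DBB·AD·CA·DBB·AD·BA·BA·BA·DBB·AD·BA·BA
    A ↦ DBB
    B ↦ BA
    C ↦ CA
    D ↦ AD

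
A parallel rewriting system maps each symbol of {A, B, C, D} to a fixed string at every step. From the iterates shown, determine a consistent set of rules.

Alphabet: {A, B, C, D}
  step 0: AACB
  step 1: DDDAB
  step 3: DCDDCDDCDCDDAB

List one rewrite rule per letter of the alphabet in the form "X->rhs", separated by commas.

A->D, B->AB, C->D, D->CD

  step 0 ⇒ step 1: AACB ⇒ D·D·D·AB
    A ↦ D
    B ↦ AB
    C ↦ D
    D ↦ CD  (constrained at step 1)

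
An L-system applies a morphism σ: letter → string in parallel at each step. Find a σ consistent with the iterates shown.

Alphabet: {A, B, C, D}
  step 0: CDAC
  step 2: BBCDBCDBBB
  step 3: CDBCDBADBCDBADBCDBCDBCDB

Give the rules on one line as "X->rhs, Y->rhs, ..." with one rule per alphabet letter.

  step 2 ⇒ step 3: BBCDBCDBBB ⇒ CDB·CDB·AD·B·CDB·AD·B·CDB·CDB·CDB
    B ↦ CDB
    C ↦ AD
    D ↦ B
    A ↦ B  (constrained at step 0)

A->B, B->CDB, C->AD, D->B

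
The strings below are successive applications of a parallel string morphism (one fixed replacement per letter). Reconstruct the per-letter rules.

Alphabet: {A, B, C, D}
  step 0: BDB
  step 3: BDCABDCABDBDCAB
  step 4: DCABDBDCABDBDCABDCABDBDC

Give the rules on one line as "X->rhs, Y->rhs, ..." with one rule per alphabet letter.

A->B, B->DC, C->D, D->AB

  step 3 ⇒ step 4: BDCABDCABDBDCAB ⇒ DC·AB·D·B·DC·AB·D·B·DC·AB·DC·AB·D·B·DC
    A ↦ B
    B ↦ DC
    C ↦ D
    D ↦ AB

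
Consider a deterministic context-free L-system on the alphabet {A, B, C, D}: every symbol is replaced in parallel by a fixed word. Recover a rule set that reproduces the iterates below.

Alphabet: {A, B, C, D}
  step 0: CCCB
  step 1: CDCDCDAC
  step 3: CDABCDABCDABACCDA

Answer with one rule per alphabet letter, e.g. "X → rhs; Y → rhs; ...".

  step 0 ⇒ step 1: CCCB ⇒ CD·CD·CD·AC
    B ↦ AC
    C ↦ CD
    A ↦ B  (constrained at step 1)
    D ↦ A  (constrained at step 1)

A->B, B->AC, C->CD, D->A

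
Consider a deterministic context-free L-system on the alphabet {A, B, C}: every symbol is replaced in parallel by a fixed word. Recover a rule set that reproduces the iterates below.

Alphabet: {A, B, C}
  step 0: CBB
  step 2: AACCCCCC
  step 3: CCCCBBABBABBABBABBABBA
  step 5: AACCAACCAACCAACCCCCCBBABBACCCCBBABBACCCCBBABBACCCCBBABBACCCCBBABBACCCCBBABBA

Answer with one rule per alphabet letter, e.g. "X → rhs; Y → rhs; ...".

  step 2 ⇒ step 3: AACCCCCC ⇒ CC·CC·BBA·BBA·BBA·BBA·BBA·BBA
    A ↦ CC
    C ↦ BBA
    B ↦ A  (constrained at step 0)

A->CC, B->A, C->BBA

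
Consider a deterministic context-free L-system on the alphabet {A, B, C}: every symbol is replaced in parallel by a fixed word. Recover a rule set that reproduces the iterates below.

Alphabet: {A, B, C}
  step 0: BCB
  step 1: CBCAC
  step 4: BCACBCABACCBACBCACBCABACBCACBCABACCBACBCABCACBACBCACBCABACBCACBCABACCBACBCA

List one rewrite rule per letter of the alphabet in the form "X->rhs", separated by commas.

A->BAC, B->C, C->BCA

  step 0 ⇒ step 1: BCB ⇒ C·BCA·C
    B ↦ C
    C ↦ BCA
    A ↦ BAC  (constrained at step 1)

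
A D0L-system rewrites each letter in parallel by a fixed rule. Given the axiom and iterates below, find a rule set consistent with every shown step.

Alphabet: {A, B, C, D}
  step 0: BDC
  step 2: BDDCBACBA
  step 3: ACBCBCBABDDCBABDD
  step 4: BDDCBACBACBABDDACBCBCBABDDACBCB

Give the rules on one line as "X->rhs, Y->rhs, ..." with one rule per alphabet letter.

A->BDD, B->A, C->CB, D->CB

  step 3 ⇒ step 4: ACBCBCBABDDCBABDD ⇒ BDD·CB·A·CB·A·CB·A·BDD·A·CB·CB·CB·A·BDD·A·CB·CB
    A ↦ BDD
    B ↦ A
    C ↦ CB
    D ↦ CB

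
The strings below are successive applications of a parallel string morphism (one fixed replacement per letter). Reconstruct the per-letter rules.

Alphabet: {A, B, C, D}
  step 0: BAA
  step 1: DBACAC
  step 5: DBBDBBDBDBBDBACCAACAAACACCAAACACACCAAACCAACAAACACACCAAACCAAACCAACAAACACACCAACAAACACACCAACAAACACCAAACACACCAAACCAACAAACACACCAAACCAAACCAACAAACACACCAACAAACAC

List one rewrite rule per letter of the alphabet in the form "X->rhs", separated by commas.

A->AC, B->DB, C->CAA, D->B

  step 0 ⇒ step 1: BAA ⇒ DB·AC·AC
    A ↦ AC
    B ↦ DB
    C ↦ CAA  (constrained at step 1)
    D ↦ B  (constrained at step 1)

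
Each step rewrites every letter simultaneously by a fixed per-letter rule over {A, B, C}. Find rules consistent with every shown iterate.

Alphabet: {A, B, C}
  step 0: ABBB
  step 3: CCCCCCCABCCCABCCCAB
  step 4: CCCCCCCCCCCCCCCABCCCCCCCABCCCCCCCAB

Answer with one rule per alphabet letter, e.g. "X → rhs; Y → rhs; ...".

A->C, B->AB, C->CC

  step 3 ⇒ step 4: CCCCCCCABCCCABCCCAB ⇒ CC·CC·CC·CC·CC·CC·CC·C·AB·CC·CC·CC·C·AB·CC·CC·CC·C·AB
    A ↦ C
    B ↦ AB
    C ↦ CC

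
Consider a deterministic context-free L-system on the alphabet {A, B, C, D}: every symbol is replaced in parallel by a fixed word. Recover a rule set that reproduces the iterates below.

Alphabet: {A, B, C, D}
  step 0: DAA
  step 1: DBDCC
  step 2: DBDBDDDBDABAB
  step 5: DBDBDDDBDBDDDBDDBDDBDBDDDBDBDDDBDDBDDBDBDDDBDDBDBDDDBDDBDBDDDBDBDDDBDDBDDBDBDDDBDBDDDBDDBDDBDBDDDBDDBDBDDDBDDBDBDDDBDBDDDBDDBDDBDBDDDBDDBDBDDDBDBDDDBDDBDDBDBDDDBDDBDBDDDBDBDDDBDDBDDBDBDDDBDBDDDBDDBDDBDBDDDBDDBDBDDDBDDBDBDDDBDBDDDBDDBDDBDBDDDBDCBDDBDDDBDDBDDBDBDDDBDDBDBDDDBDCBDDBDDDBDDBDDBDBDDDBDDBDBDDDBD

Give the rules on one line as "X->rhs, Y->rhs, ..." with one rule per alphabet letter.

A->C, B->BDD, C->AB, D->DBD

  step 1 ⇒ step 2: DBDCC ⇒ DBD·BDD·DBD·AB·AB
    B ↦ BDD
    C ↦ AB
    D ↦ DBD
  step 0 ⇒ step 1: DAA ⇒ DBD·C·C
    A ↦ C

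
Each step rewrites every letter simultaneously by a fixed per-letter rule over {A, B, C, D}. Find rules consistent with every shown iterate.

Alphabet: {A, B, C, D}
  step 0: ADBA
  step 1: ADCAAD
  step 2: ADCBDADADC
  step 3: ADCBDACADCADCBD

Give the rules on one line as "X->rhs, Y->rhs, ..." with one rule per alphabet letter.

  step 2 ⇒ step 3: ADCBDADADC ⇒ AD·C·BD·A·C·AD·C·AD·C·BD
    A ↦ AD
    B ↦ A
    C ↦ BD
    D ↦ C

A->AD, B->A, C->BD, D->C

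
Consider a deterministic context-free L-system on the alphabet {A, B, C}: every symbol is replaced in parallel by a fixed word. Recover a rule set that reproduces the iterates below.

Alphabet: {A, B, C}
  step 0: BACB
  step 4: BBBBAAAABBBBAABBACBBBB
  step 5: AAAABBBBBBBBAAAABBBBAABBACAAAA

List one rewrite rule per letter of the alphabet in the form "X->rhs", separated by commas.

A->BB, B->A, C->AC

  step 4 ⇒ step 5: BBBBAAAABBBBAABBACBBBB ⇒ A·A·A·A·BB·BB·BB·BB·A·A·A·A·BB·BB·A·A·BB·AC·A·A·A·A
    A ↦ BB
    B ↦ A
    C ↦ AC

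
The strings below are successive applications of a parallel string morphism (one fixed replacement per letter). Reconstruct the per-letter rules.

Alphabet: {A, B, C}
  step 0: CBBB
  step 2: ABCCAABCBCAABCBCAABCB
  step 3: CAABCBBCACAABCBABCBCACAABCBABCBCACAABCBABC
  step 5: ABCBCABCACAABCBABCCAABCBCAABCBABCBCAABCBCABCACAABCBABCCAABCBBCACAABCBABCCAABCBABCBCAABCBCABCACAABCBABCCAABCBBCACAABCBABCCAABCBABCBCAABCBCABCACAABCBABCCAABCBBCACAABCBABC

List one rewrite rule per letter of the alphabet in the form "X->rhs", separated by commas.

A->CA, B->ABC, C->B

  step 2 ⇒ step 3: ABCCAABCBCAABCBCAABCB ⇒ CA·ABC·B·B·CA·CA·ABC·B·ABC·B·CA·CA·ABC·B·ABC·B·CA·CA·ABC·B·ABC
    A ↦ CA
    B ↦ ABC
    C ↦ B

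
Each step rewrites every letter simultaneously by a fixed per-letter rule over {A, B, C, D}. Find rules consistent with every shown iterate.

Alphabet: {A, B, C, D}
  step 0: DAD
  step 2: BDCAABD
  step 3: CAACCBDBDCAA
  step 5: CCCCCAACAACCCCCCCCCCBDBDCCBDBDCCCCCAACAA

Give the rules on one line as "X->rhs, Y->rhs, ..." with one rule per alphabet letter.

  step 2 ⇒ step 3: BDCAABD ⇒ CA·A·CC·BD·BD·CA·A
    A ↦ BD
    B ↦ CA
    C ↦ CC
    D ↦ A

A->BD, B->CA, C->CC, D->A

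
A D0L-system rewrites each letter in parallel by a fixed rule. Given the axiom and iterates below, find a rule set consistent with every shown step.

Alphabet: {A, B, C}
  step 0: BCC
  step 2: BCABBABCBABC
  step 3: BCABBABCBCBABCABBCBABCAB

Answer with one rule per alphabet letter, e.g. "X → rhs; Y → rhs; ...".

A->BA, B->BC, C->AB

  step 2 ⇒ step 3: BCABBABCBABC ⇒ BC·AB·BA·BC·BC·BA·BC·AB·BC·BA·BC·AB
    A ↦ BA
    B ↦ BC
    C ↦ AB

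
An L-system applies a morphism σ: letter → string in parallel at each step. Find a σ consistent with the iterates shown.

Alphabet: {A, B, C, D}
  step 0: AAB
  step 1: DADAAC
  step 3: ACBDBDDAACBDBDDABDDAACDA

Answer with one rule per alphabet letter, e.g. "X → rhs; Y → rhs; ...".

A->DA, B->AC, C->BA, D->BD

  step 0 ⇒ step 1: AAB ⇒ DA·DA·AC
    A ↦ DA
    B ↦ AC
    C ↦ BA  (constrained at step 1)
    D ↦ BD  (constrained at step 1)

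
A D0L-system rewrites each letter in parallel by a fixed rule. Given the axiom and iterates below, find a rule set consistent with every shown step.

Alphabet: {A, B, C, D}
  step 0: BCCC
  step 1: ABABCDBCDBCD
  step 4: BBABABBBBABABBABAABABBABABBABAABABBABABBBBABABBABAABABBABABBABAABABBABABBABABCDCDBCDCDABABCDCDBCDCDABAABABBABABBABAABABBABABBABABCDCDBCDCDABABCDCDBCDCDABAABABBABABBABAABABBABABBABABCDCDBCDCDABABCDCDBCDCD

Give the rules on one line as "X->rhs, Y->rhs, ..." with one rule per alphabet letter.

A->BB, B->ABA, C->BCD, D->CD

  step 0 ⇒ step 1: BCCC ⇒ ABA·BCD·BCD·BCD
    B ↦ ABA
    C ↦ BCD
    A ↦ BB  (constrained at step 1)
    D ↦ CD  (constrained at step 1)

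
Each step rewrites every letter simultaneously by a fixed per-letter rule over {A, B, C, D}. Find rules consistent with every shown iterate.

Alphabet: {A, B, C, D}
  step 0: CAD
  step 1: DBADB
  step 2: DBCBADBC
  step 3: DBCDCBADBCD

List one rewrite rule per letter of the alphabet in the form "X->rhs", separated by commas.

  step 2 ⇒ step 3: DBCBADBC ⇒ DB·C·D·C·BA·DB·C·D
    A ↦ BA
    B ↦ C
    C ↦ D
    D ↦ DB

A->BA, B->C, C->D, D->DB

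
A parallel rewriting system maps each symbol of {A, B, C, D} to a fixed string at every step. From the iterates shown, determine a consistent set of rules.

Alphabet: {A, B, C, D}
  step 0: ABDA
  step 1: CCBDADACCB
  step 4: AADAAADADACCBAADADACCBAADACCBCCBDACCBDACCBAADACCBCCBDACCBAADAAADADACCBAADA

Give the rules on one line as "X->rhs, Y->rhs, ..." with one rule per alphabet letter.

A->CCB, B->DA, C->A, D->DA

  step 0 ⇒ step 1: ABDA ⇒ CCB·DA·DA·CCB
    A ↦ CCB
    B ↦ DA
    D ↦ DA
    C ↦ A  (constrained at step 1)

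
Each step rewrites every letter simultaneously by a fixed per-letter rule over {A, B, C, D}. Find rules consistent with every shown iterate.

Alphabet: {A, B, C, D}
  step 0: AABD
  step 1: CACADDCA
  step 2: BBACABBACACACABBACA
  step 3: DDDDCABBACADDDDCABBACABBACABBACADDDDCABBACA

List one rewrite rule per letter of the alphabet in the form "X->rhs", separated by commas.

A->CA, B->DD, C->BBA, D->CA

  step 2 ⇒ step 3: BBACABBACACACABBACA ⇒ DD·DD·CA·BBA·CA·DD·DD·CA·BBA·CA·BBA·CA·BBA·CA·DD·DD·CA·BBA·CA
    A ↦ CA
    B ↦ DD
    C ↦ BBA
  step 0 ⇒ step 1: AABD ⇒ CA·CA·DD·CA
    D ↦ CA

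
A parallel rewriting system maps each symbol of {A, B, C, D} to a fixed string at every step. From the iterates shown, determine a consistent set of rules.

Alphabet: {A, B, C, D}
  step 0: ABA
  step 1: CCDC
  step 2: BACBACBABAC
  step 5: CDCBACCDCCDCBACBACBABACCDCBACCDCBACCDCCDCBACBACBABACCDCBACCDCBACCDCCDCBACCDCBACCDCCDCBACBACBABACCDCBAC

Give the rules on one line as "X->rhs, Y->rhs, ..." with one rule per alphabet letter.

  step 1 ⇒ step 2: CCDC ⇒ BAC·BAC·BA·BAC
    C ↦ BAC
    D ↦ BA
  step 0 ⇒ step 1: ABA ⇒ C·CD·C
    A ↦ C
  step 0 ⇒ step 1: ABA ⇒ C·CD·C
    B ↦ CD

A->C, B->CD, C->BAC, D->BA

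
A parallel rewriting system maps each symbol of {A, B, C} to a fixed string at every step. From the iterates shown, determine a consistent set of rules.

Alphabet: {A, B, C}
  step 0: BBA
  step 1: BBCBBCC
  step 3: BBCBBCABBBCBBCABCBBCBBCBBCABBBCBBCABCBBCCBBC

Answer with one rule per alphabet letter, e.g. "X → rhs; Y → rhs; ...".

A->C, B->BBC, C->AB

  step 0 ⇒ step 1: BBA ⇒ BBC·BBC·C
    A ↦ C
    B ↦ BBC
    C ↦ AB  (constrained at step 1)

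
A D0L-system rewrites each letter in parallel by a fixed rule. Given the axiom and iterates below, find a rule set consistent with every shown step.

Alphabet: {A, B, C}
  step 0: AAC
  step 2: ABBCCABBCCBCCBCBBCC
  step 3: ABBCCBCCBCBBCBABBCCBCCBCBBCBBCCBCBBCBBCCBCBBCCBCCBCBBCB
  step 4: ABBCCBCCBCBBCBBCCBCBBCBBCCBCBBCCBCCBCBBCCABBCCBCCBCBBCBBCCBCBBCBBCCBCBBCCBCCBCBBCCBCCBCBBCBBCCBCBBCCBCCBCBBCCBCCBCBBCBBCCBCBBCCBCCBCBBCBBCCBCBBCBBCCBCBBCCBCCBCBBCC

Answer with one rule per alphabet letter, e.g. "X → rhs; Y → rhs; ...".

  step 3 ⇒ step 4: ABBCCBCCBCBBCBABBCCBCCBCBBCBBCCBCBBCBBCCBCBBCCBCCBCBBCB ⇒ AB·BCC·BCC·BCB·BCB·BCC·BCB·BCB·BCC·BCB·BCC·BCC·BCB·BCC·AB·BCC·BCC·BCB·BCB·BCC·BCB·BCB·BCC·BCB·BCC·BCC·BCB·BCC·BCC·BCB·BCB·BCC·BCB·BCC·BCC·BCB·BCC·BCC·BCB·BCB·BCC·BCB·BCC·BCC·BCB·BCB·BCC·BCB·BCB·BCC·BCB·BCC·BCC·BCB·BCC
    A ↦ AB
    B ↦ BCC
    C ↦ BCB

A->AB, B->BCC, C->BCB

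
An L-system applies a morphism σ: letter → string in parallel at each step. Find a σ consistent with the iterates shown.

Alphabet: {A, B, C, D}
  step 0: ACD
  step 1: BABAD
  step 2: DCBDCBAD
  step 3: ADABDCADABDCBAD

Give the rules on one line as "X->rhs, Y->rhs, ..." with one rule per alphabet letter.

  step 2 ⇒ step 3: DCBDCBAD ⇒ AD·AB·DC·AD·AB·DC·B·AD
    A ↦ B
    B ↦ DC
    C ↦ AB
    D ↦ AD

A->B, B->DC, C->AB, D->AD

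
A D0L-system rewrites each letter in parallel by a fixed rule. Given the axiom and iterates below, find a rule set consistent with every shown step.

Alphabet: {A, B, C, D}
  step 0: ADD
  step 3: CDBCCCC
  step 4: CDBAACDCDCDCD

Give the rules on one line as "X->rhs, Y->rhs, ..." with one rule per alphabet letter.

  step 3 ⇒ step 4: CDBCCCC ⇒ CD·B·AA·CD·CD·CD·CD
    B ↦ AA
    C ↦ CD
    D ↦ B
    A ↦ C  (constrained at step 0)

A->C, B->AA, C->CD, D->B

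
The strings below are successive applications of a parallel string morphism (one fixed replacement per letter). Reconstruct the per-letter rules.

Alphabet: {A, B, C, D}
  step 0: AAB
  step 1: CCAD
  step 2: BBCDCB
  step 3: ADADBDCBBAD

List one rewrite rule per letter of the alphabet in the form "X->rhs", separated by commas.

  step 2 ⇒ step 3: BBCDCB ⇒ AD·AD·B·DCB·B·AD
    B ↦ AD
    C ↦ B
    D ↦ DCB
  step 0 ⇒ step 1: AAB ⇒ C·C·AD
    A ↦ C

A->C, B->AD, C->B, D->DCB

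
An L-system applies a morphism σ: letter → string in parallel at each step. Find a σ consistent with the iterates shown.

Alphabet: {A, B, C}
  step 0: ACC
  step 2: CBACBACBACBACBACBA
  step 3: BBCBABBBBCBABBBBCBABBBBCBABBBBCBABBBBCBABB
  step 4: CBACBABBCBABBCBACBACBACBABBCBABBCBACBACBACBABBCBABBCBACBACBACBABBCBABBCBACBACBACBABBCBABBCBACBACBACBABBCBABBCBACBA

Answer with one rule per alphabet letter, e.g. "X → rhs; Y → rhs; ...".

  step 3 ⇒ step 4: BBCBABBBBCBABBBBCBABBBBCBABBBBCBABBBBCBABB ⇒ CBA·CBA·BB·CBA·BB·CBA·CBA·CBA·CBA·BB·CBA·BB·CBA·CBA·CBA·CBA·BB·CBA·BB·CBA·CBA·CBA·CBA·BB·CBA·BB·CBA·CBA·CBA·CBA·BB·CBA·BB·CBA·CBA·CBA·CBA·BB·CBA·BB·CBA·CBA
    A ↦ BB
    B ↦ CBA
    C ↦ BB

A->BB, B->CBA, C->BB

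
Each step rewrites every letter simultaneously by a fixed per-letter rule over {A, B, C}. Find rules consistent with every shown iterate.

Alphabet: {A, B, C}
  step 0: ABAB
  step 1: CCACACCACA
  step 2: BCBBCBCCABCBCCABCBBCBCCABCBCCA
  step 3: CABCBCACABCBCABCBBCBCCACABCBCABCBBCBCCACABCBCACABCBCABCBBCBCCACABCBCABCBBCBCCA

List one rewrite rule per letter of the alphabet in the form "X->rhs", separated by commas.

  step 2 ⇒ step 3: BCBBCBCCABCBCCABCBBCBCCABCBCCA ⇒ CA·BCB·CA·CA·BCB·CA·BCB·BCB·CCA·CA·BCB·CA·BCB·BCB·CCA·CA·BCB·CA·CA·BCB·CA·BCB·BCB·CCA·CA·BCB·CA·BCB·BCB·CCA
    A ↦ CCA
    B ↦ CA
    C ↦ BCB

A->CCA, B->CA, C->BCB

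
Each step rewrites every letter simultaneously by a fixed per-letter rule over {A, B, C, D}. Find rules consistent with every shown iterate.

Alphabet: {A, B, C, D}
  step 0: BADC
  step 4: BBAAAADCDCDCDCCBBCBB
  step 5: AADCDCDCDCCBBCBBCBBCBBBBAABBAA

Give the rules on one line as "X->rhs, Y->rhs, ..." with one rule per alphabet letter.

A->DC, B->A, C->BB, D->C

  step 4 ⇒ step 5: BBAAAADCDCDCDCCBBCBB ⇒ A·A·DC·DC·DC·DC·C·BB·C·BB·C·BB·C·BB·BB·A·A·BB·A·A
    A ↦ DC
    B ↦ A
    C ↦ BB
    D ↦ C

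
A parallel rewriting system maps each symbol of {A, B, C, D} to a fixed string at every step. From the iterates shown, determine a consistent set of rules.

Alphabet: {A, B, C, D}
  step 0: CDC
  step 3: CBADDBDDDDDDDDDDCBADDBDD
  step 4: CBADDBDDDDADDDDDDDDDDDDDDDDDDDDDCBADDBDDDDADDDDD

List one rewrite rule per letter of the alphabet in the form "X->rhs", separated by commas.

  step 3 ⇒ step 4: CBADDBDDDDDDDDDDCBADDBDD ⇒ CB·AD·DB·DD·DD·AD·DD·DD·DD·DD·DD·DD·DD·DD·DD·DD·CB·AD·DB·DD·DD·AD·DD·DD
    A ↦ DB
    B ↦ AD
    C ↦ CB
    D ↦ DD

A->DB, B->AD, C->CB, D->DD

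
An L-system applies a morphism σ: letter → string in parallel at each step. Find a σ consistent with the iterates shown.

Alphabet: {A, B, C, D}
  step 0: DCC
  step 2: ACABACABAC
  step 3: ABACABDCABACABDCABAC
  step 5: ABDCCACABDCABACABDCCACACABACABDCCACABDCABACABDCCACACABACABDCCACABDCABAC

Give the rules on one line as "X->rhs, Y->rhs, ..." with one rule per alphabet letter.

A->AB, B->DC, C->AC, D->C

  step 2 ⇒ step 3: ACABACABAC ⇒ AB·AC·AB·DC·AB·AC·AB·DC·AB·AC
    A ↦ AB
    B ↦ DC
    C ↦ AC
    D ↦ C  (constrained at step 0)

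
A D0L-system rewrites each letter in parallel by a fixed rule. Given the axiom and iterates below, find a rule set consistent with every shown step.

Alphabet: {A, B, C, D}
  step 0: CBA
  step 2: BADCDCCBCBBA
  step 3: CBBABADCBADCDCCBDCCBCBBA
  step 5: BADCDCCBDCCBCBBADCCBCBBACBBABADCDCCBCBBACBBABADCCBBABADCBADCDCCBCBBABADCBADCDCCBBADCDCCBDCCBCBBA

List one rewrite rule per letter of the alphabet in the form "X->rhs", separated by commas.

A->BA, B->CB, C->DC, D->BA

  step 2 ⇒ step 3: BADCDCCBCBBA ⇒ CB·BA·BA·DC·BA·DC·DC·CB·DC·CB·CB·BA
    A ↦ BA
    B ↦ CB
    C ↦ DC
    D ↦ BA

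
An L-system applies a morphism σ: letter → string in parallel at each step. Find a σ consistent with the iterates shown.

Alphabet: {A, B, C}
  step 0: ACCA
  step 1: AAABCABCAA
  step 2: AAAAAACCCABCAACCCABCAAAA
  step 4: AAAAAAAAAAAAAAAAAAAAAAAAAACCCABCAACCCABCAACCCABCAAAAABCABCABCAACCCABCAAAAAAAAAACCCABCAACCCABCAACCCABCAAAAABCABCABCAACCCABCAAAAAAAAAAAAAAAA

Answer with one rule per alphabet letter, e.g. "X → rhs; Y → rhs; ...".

A->AA, B->CCC, C->ABC

  step 1 ⇒ step 2: AAABCABCAA ⇒ AA·AA·AA·CCC·ABC·AA·CCC·ABC·AA·AA
    A ↦ AA
    B ↦ CCC
    C ↦ ABC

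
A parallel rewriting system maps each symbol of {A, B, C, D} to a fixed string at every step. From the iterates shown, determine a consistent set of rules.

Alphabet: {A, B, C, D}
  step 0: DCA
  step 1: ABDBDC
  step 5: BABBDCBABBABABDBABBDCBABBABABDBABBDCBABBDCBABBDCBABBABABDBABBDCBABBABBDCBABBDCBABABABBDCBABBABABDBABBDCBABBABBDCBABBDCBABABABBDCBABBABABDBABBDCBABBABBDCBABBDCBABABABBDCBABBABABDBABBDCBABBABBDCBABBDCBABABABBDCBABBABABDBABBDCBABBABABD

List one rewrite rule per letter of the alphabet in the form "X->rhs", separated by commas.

  step 0 ⇒ step 1: DCA ⇒ A·BD·BDC
    A ↦ BDC
    C ↦ BD
    D ↦ A
    B ↦ BAB  (constrained at step 1)

A->BDC, B->BAB, C->BD, D->A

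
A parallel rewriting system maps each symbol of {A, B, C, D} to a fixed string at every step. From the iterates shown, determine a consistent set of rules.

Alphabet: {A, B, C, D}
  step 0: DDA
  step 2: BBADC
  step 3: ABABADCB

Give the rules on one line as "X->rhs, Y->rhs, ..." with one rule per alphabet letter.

A->AD, B->AB, C->B, D->C

  step 2 ⇒ step 3: BBADC ⇒ AB·AB·AD·C·B
    A ↦ AD
    B ↦ AB
    C ↦ B
    D ↦ C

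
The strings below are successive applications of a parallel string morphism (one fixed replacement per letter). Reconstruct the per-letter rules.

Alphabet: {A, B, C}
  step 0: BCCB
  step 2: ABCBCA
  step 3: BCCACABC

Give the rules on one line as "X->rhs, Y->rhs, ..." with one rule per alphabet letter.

  step 2 ⇒ step 3: ABCBCA ⇒ BC·C·A·C·A·BC
    A ↦ BC
    B ↦ C
    C ↦ A

A->BC, B->C, C->A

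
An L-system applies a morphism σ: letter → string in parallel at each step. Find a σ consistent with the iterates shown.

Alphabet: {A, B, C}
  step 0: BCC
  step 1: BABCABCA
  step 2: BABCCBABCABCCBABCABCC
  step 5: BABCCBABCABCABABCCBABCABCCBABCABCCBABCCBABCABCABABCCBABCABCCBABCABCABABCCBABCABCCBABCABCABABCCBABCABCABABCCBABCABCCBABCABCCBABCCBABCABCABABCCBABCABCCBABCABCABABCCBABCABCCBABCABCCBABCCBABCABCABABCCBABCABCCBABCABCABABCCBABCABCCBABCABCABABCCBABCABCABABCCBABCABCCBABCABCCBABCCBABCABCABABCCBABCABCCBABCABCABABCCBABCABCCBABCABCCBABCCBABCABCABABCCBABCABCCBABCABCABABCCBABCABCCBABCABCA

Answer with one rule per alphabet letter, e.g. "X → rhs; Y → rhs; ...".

A->BCC, B->BA, C->BCA

  step 1 ⇒ step 2: BABCABCA ⇒ BA·BCC·BA·BCA·BCC·BA·BCA·BCC
    A ↦ BCC
    B ↦ BA
    C ↦ BCA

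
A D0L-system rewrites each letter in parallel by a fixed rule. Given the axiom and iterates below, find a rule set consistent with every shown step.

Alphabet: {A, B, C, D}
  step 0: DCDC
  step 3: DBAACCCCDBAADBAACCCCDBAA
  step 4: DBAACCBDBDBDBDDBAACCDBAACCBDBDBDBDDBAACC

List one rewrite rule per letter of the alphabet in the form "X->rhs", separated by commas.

  step 3 ⇒ step 4: DBAACCCCDBAADBAACCCCDBAA ⇒ DB·AA·C·C·BD·BD·BD·BD·DB·AA·C·C·DB·AA·C·C·BD·BD·BD·BD·DB·AA·C·C
    A ↦ C
    B ↦ AA
    C ↦ BD
    D ↦ DB

A->C, B->AA, C->BD, D->DB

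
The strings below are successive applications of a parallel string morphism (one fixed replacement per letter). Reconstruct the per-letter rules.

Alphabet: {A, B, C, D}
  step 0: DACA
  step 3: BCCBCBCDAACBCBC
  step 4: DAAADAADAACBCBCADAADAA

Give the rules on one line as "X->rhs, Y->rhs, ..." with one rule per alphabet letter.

A->BC, B->DA, C->A, D->C

  step 3 ⇒ step 4: BCCBCBCDAACBCBC ⇒ DA·A·A·DA·A·DA·A·C·BC·BC·A·DA·A·DA·A
    A ↦ BC
    B ↦ DA
    C ↦ A
    D ↦ C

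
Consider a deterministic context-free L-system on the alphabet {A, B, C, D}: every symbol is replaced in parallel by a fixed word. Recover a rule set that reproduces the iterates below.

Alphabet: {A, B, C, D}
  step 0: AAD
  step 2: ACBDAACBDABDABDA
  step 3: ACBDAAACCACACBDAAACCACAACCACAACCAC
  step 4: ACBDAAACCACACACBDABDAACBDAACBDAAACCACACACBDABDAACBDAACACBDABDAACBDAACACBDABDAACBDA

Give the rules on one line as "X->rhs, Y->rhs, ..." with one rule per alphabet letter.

  step 3 ⇒ step 4: ACBDAAACCACACBDAAACCACAACCACAACCAC ⇒ AC·BDA·AA·CC·AC·AC·AC·BDA·BDA·AC·BDA·AC·BDA·AA·CC·AC·AC·AC·BDA·BDA·AC·BDA·AC·AC·BDA·BDA·AC·BDA·AC·AC·BDA·BDA·AC·BDA
    A ↦ AC
    B ↦ AA
    C ↦ BDA
    D ↦ CC

A->AC, B->AA, C->BDA, D->CC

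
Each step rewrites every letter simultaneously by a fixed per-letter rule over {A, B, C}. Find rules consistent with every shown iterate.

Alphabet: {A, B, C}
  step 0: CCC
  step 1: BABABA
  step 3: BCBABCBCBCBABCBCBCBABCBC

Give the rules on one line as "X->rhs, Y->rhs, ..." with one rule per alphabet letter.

  step 0 ⇒ step 1: CCC ⇒ BA·BA·BA
    C ↦ BA
    A ↦ BB  (constrained at step 1)
    B ↦ BC  (constrained at step 1)

A->BB, B->BC, C->BA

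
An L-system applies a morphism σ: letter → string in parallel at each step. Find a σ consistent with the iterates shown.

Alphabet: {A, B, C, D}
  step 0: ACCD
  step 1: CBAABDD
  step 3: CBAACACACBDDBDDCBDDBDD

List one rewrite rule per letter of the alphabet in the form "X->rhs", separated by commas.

A->CB, B->C, C->A, D->BDD

  step 0 ⇒ step 1: ACCD ⇒ CB·A·A·BDD
    A ↦ CB
    C ↦ A
    D ↦ BDD
    B ↦ C  (constrained at step 1)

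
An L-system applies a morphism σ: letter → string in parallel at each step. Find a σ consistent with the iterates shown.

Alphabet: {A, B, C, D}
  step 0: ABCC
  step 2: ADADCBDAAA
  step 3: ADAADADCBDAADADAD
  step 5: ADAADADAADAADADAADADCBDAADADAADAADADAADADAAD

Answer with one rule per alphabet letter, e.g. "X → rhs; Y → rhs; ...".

A->AD, B->CBD, C->D, D->A

  step 2 ⇒ step 3: ADADCBDAAA ⇒ AD·A·AD·A·D·CBD·A·AD·AD·AD
    A ↦ AD
    B ↦ CBD
    C ↦ D
    D ↦ A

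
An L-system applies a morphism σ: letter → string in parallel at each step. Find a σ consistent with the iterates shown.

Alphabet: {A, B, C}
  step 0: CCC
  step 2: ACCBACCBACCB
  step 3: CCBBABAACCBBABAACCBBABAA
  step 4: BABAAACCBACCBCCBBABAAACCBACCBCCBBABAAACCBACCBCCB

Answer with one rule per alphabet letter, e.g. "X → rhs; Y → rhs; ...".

A->CCB, B->A, C->BA

  step 3 ⇒ step 4: CCBBABAACCBBABAACCBBABAA ⇒ BA·BA·A·A·CCB·A·CCB·CCB·BA·BA·A·A·CCB·A·CCB·CCB·BA·BA·A·A·CCB·A·CCB·CCB
    A ↦ CCB
    B ↦ A
    C ↦ BA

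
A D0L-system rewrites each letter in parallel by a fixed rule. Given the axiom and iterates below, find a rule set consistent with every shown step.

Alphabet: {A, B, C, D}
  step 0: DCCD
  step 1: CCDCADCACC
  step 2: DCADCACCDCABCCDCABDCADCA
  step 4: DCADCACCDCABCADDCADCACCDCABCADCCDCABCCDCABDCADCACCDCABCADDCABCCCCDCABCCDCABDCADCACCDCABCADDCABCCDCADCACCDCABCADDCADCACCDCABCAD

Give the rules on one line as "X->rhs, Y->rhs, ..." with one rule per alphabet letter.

  step 1 ⇒ step 2: CCDCADCACC ⇒ DCA·DCA·CC·DCA·B·CC·DCA·B·DCA·DCA
    A ↦ B
    C ↦ DCA
    D ↦ CC
    B ↦ CAD  (constrained at step 2)

A->B, B->CAD, C->DCA, D->CC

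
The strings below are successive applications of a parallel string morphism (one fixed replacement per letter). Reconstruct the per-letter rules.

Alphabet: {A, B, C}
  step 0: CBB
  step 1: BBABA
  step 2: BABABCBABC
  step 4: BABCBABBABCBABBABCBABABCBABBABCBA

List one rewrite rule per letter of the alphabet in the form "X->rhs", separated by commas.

  step 1 ⇒ step 2: BBABA ⇒ BA·BA·BC·BA·BC
    A ↦ BC
    B ↦ BA
  step 0 ⇒ step 1: CBB ⇒ B·BA·BA
    C ↦ B

A->BC, B->BA, C->B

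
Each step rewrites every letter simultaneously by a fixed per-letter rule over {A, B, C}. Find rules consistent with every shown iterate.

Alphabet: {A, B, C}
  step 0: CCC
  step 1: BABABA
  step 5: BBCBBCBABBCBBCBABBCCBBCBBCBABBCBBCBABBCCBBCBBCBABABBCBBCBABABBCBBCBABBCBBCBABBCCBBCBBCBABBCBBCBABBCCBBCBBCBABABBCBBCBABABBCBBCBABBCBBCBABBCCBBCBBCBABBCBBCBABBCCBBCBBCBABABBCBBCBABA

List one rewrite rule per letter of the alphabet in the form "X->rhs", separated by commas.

  step 0 ⇒ step 1: CCC ⇒ BA·BA·BA
    C ↦ BA
    A ↦ C  (constrained at step 1)
    B ↦ BBC  (constrained at step 1)

A->C, B->BBC, C->BA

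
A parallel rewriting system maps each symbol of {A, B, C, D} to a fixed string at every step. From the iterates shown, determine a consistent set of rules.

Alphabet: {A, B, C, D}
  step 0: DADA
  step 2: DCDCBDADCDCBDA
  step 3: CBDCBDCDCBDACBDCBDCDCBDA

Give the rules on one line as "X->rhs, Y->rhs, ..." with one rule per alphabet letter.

A->DA, B->CD, C->D, D->CB

  step 2 ⇒ step 3: DCDCBDADCDCBDA ⇒ CB·D·CB·D·CD·CB·DA·CB·D·CB·D·CD·CB·DA
    A ↦ DA
    B ↦ CD
    C ↦ D
    D ↦ CB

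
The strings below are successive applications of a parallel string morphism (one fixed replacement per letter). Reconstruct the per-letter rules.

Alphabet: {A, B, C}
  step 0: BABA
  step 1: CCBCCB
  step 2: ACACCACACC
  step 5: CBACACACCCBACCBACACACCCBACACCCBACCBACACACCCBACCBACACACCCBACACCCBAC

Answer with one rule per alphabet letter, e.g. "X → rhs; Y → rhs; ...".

A->CB, B->C, C->AC

  step 1 ⇒ step 2: CCBCCB ⇒ AC·AC·C·AC·AC·C
    B ↦ C
    C ↦ AC
  step 0 ⇒ step 1: BABA ⇒ C·CB·C·CB
    A ↦ CB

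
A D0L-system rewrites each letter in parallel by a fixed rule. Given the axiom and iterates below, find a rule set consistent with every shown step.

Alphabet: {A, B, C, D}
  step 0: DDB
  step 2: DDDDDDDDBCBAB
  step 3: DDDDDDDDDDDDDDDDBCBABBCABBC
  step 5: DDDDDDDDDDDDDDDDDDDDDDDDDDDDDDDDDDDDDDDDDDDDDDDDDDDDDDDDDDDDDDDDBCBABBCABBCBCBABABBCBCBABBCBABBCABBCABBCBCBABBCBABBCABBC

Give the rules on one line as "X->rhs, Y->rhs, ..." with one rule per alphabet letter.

  step 2 ⇒ step 3: DDDDDDDDBCBAB ⇒ DD·DD·DD·DD·DD·DD·DD·DD·BC·BAB·BC·AB·BC
    A ↦ AB
    B ↦ BC
    C ↦ BAB
    D ↦ DD

A->AB, B->BC, C->BAB, D->DD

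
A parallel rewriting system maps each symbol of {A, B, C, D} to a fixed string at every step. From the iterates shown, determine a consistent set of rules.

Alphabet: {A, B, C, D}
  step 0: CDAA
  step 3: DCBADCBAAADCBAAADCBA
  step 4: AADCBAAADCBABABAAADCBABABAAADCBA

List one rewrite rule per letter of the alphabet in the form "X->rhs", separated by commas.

A->BA, B->DC, C->A, D->A

  step 3 ⇒ step 4: DCBADCBAAADCBAAADCBA ⇒ A·A·DC·BA·A·A·DC·BA·BA·BA·A·A·DC·BA·BA·BA·A·A·DC·BA
    A ↦ BA
    B ↦ DC
    C ↦ A
    D ↦ A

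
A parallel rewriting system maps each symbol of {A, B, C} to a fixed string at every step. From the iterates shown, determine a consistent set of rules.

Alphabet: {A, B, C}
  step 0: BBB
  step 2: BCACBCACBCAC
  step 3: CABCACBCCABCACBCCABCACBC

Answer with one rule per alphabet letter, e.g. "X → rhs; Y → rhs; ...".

  step 2 ⇒ step 3: BCACBCACBCAC ⇒ CA·BC·AC·BC·CA·BC·AC·BC·CA·BC·AC·BC
    A ↦ AC
    B ↦ CA
    C ↦ BC

A->AC, B->CA, C->BC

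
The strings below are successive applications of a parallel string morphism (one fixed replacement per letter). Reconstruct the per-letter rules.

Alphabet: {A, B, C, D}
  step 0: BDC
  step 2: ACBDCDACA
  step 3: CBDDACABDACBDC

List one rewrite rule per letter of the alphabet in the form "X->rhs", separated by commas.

  step 2 ⇒ step 3: ACBDCDACA ⇒ C·BD·DAC·A·BD·A·C·BD·C
    A ↦ C
    B ↦ DAC
    C ↦ BD
    D ↦ A

A->C, B->DAC, C->BD, D->A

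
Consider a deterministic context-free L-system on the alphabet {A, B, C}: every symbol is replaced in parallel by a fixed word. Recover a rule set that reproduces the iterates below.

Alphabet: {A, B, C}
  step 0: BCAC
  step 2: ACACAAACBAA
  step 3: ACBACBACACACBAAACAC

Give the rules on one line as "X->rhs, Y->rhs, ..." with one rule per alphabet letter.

  step 2 ⇒ step 3: ACACAAACBAA ⇒ AC·B·AC·B·AC·AC·AC·B·AA·AC·AC
    A ↦ AC
    B ↦ AA
    C ↦ B

A->AC, B->AA, C->B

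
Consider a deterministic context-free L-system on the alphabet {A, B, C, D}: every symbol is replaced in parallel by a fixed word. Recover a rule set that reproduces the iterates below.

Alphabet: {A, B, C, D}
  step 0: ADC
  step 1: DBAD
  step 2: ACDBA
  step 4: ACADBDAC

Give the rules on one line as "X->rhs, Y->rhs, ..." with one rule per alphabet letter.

  step 1 ⇒ step 2: DBAD ⇒ A·C·DB·A
    A ↦ DB
    B ↦ C
    D ↦ A
  step 0 ⇒ step 1: ADC ⇒ DB·A·D
    C ↦ D

A->DB, B->C, C->D, D->A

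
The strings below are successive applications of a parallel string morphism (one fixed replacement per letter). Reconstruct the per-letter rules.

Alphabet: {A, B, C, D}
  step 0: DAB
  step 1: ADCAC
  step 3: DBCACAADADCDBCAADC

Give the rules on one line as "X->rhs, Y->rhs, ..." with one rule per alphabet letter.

A->CA, B->C, C->DB, D->AD

  step 0 ⇒ step 1: DAB ⇒ AD·CA·C
    A ↦ CA
    B ↦ C
    D ↦ AD
    C ↦ DB  (constrained at step 1)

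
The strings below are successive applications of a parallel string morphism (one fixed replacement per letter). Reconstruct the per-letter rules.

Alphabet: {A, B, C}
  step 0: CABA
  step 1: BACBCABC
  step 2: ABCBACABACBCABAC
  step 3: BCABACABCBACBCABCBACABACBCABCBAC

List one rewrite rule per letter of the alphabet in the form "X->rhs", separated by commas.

A->BC, B->A, C->BAC

  step 2 ⇒ step 3: ABCBACABACBCABAC ⇒ BC·A·BAC·A·BC·BAC·BC·A·BC·BAC·A·BAC·BC·A·BC·BAC
    A ↦ BC
    B ↦ A
    C ↦ BAC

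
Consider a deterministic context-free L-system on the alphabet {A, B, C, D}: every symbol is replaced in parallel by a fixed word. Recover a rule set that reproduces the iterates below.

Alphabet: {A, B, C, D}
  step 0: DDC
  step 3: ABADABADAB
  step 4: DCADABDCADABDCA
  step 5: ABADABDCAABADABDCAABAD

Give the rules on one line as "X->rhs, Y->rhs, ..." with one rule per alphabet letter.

  step 4 ⇒ step 5: DCADABDCADABDCA ⇒ AB·A·D·AB·D·CA·AB·A·D·AB·D·CA·AB·A·D
    A ↦ D
    B ↦ CA
    C ↦ A
    D ↦ AB

A->D, B->CA, C->A, D->AB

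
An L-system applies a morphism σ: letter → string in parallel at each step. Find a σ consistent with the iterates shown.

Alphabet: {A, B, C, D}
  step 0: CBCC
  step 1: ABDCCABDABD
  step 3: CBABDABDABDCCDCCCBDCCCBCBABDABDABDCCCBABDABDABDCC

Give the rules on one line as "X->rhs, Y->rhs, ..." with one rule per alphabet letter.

  step 0 ⇒ step 1: CBCC ⇒ ABD·CC·ABD·ABD
    B ↦ CC
    C ↦ ABD
    A ↦ D  (constrained at step 1)
    D ↦ CB  (constrained at step 1)

A->D, B->CC, C->ABD, D->CB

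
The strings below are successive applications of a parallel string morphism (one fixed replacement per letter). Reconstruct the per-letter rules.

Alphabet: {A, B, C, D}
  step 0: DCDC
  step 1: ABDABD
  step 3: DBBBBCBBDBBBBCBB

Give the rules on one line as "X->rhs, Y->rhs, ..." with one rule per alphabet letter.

  step 0 ⇒ step 1: DCDC ⇒ AB·D·AB·D
    C ↦ D
    D ↦ AB
    A ↦ C  (constrained at step 1)
    B ↦ BB  (constrained at step 1)

A->C, B->BB, C->D, D->AB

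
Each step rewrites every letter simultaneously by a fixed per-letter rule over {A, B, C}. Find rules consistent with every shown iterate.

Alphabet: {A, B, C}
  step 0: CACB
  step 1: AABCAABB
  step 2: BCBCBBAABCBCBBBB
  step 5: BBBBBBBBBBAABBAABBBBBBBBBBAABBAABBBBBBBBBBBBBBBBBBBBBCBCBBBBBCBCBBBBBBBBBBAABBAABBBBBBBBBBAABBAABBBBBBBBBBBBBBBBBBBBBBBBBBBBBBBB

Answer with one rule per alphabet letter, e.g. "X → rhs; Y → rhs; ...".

  step 1 ⇒ step 2: AABCAABB ⇒ BC·BC·BB·AA·BC·BC·BB·BB
    A ↦ BC
    B ↦ BB
    C ↦ AA

A->BC, B->BB, C->AA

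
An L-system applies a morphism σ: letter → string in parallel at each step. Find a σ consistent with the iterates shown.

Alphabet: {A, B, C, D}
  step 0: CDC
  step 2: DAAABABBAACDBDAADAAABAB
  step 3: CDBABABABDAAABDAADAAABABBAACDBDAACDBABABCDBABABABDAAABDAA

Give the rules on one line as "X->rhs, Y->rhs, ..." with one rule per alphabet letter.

  step 2 ⇒ step 3: DAAABABBAACDBDAADAAABAB ⇒ CDB·AB·AB·AB·DAA·AB·DAA·DAA·AB·AB·BAA·CDB·DAA·CDB·AB·AB·CDB·AB·AB·AB·DAA·AB·DAA
    A ↦ AB
    B ↦ DAA
    C ↦ BAA
    D ↦ CDB

A->AB, B->DAA, C->BAA, D->CDB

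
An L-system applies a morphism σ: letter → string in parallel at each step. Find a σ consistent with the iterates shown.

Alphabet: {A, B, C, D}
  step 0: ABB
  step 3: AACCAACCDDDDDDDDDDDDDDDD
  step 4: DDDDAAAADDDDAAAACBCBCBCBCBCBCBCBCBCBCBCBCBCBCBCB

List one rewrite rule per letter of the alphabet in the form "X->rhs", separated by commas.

  step 3 ⇒ step 4: AACCAACCDDDDDDDDDDDDDDDD ⇒ DD·DD·AA·AA·DD·DD·AA·AA·CB·CB·CB·CB·CB·CB·CB·CB·CB·CB·CB·CB·CB·CB·CB·CB
    A ↦ DD
    C ↦ AA
    D ↦ CB
    B ↦ CC  (constrained at step 0)

A->DD, B->CC, C->AA, D->CB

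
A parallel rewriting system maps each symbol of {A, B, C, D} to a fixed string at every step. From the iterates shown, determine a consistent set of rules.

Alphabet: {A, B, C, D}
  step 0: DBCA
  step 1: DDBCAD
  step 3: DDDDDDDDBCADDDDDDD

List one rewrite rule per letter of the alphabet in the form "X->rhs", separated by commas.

  step 0 ⇒ step 1: DBCA ⇒ DD·BC·A·D
    A ↦ D
    B ↦ BC
    C ↦ A
    D ↦ DD

A->D, B->BC, C->A, D->DD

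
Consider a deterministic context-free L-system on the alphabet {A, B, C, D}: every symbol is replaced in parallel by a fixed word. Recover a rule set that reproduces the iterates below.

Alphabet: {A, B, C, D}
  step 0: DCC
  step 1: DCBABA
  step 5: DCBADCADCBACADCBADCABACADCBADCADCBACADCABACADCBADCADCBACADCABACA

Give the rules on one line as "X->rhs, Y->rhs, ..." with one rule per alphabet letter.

A->CA, B->D, C->BA, D->DC

  step 0 ⇒ step 1: DCC ⇒ DC·BA·BA
    C ↦ BA
    D ↦ DC
    A ↦ CA  (constrained at step 1)
    B ↦ D  (constrained at step 1)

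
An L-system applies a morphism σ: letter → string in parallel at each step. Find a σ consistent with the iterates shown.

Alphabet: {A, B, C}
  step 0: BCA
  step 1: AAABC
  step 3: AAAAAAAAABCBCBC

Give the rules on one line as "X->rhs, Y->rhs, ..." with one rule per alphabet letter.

  step 0 ⇒ step 1: BCA ⇒ A·AA·BC
    A ↦ BC
    B ↦ A
    C ↦ AA

A->BC, B->A, C->AA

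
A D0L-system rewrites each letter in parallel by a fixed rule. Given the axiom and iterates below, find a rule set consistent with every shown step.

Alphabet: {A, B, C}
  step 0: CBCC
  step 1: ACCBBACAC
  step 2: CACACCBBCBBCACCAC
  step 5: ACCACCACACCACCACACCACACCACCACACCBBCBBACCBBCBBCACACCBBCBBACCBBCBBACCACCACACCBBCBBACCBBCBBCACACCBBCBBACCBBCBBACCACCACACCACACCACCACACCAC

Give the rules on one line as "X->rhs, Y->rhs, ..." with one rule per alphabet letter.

A->C, B->CBB, C->AC

  step 1 ⇒ step 2: ACCBBACAC ⇒ C·AC·AC·CBB·CBB·C·AC·C·AC
    A ↦ C
    B ↦ CBB
    C ↦ AC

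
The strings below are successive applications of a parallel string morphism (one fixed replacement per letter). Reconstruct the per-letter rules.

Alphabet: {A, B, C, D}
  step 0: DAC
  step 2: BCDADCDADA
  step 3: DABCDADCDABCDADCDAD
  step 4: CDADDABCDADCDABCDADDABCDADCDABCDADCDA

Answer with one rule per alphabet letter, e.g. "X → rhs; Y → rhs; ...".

A->D, B->DA, C->B, D->CDA

  step 3 ⇒ step 4: DABCDADCDABCDADCDAD ⇒ CDA·D·DA·B·CDA·D·CDA·B·CDA·D·DA·B·CDA·D·CDA·B·CDA·D·CDA
    A ↦ D
    B ↦ DA
    C ↦ B
    D ↦ CDA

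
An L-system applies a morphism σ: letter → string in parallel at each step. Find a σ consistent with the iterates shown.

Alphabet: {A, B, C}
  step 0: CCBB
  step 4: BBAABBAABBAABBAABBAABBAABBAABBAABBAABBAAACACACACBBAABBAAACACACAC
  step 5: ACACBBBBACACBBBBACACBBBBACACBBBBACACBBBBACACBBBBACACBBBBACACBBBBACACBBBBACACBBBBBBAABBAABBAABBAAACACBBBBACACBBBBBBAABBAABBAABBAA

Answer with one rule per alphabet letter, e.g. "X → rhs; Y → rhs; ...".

  step 4 ⇒ step 5: BBAABBAABBAABBAABBAABBAABBAABBAABBAABBAAACACACACBBAABBAAACACACAC ⇒ AC·AC·BB·BB·AC·AC·BB·BB·AC·AC·BB·BB·AC·AC·BB·BB·AC·AC·BB·BB·AC·AC·BB·BB·AC·AC·BB·BB·AC·AC·BB·BB·AC·AC·BB·BB·AC·AC·BB·BB·BB·AA·BB·AA·BB·AA·BB·AA·AC·AC·BB·BB·AC·AC·BB·BB·BB·AA·BB·AA·BB·AA·BB·AA
    A ↦ BB
    B ↦ AC
    C ↦ AA

A->BB, B->AC, C->AA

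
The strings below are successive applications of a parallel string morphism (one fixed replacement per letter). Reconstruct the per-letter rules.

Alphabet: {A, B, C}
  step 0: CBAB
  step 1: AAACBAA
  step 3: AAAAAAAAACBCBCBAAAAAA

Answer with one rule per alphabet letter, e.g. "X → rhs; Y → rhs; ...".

A->CB, B->AA, C->A

  step 0 ⇒ step 1: CBAB ⇒ A·AA·CB·AA
    A ↦ CB
    B ↦ AA
    C ↦ A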